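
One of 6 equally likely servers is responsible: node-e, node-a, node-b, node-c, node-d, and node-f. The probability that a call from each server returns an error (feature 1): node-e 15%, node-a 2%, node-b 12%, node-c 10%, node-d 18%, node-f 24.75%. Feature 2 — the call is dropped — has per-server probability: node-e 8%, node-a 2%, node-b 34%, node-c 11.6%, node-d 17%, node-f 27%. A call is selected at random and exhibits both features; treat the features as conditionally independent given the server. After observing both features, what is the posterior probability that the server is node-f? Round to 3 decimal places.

With a uniform prior (1/6 each), posterior ∝ likelihood:
  node-e: 0.15 × 0.08 = 0.012
  node-a: 0.02 × 0.02 = 0.0004
  node-b: 0.12 × 0.34 = 0.0408
  node-c: 0.1 × 0.116 = 0.0116
  node-d: 0.18 × 0.17 = 0.0306
  node-f: 0.2475 × 0.27 = 0.066825
Normalizing constant = 0.162225.
P(node-f | evidence) = 0.066825 / 0.162225 ≈ 0.412.

0.412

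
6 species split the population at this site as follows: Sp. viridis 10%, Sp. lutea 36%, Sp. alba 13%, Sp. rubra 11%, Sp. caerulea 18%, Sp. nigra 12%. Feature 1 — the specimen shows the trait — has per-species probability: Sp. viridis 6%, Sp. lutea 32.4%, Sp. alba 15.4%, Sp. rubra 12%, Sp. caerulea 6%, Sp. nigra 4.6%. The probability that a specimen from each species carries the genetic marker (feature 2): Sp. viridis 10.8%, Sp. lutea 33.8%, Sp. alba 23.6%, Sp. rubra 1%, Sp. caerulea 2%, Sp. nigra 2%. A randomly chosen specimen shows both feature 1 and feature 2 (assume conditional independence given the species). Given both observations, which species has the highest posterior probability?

Sp. lutea

By Bayes' rule, posterior ∝ prior × likelihood:
  Sp. viridis: 0.1 × 0.06 × 0.108 = 0.000648
  Sp. lutea: 0.36 × 0.324 × 0.338 = 0.03942432
  Sp. alba: 0.13 × 0.154 × 0.236 = 0.00472472
  Sp. rubra: 0.11 × 0.12 × 0.01 = 0.000132
  Sp. caerulea: 0.18 × 0.06 × 0.02 = 0.000216
  Sp. nigra: 0.12 × 0.046 × 0.02 = 0.0001104
Normalizing constant = 0.04525544.
Largest term belongs to Sp. lutea, so Sp. lutea is most probable.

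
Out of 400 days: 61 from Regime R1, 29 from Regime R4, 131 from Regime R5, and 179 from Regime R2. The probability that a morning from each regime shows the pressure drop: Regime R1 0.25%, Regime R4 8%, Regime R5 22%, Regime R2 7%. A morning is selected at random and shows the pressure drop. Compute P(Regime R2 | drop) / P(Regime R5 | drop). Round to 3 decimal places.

0.435

Prior × likelihood for each hypothesis:
  Regime R1: 0.1525 × 0.0025 = 0.00038125
  Regime R4: 0.0725 × 0.08 = 0.0058
  Regime R5: 0.3275 × 0.22 = 0.07205
  Regime R2: 0.4475 × 0.07 = 0.031325
Total = 0.10955625.
The ratio is 0.031325 / 0.07205 (the normalizer cancels) = 0.435.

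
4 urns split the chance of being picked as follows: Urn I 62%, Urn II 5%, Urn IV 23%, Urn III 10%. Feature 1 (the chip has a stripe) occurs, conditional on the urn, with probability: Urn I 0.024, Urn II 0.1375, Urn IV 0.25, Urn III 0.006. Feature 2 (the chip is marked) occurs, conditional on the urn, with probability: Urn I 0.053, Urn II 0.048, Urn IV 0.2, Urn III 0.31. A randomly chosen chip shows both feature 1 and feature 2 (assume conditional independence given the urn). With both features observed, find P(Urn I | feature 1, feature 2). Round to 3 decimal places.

0.062

Prior × likelihood for each hypothesis:
  Urn I: 0.62 × 0.024 × 0.053 = 0.00078864
  Urn II: 0.05 × 0.1375 × 0.048 = 0.00033
  Urn IV: 0.23 × 0.25 × 0.2 = 0.0115
  Urn III: 0.1 × 0.006 × 0.31 = 0.000186
Total = 0.01280464.
P(Urn I | evidence) = 0.00078864 / 0.01280464 ≈ 0.062.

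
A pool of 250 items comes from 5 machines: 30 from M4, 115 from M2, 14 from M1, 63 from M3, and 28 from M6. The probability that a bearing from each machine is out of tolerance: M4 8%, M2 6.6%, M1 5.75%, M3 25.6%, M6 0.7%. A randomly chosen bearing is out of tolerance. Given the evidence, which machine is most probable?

By Bayes' rule, posterior ∝ prior × likelihood:
  M4: 0.12 × 0.08 = 0.0096
  M2: 0.46 × 0.066 = 0.03036
  M1: 0.056 × 0.0575 = 0.00322
  M3: 0.252 × 0.256 = 0.064512
  M6: 0.112 × 0.007 = 0.000784
Normalizing constant = 0.108476.
Largest term belongs to M3, so M3 is most probable.

M3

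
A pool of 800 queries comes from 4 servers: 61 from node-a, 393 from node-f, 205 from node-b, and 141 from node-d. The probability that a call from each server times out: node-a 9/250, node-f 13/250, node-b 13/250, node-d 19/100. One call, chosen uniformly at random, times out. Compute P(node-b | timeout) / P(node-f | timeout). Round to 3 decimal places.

Prior × likelihood for each hypothesis:
  node-a: 0.07625 × 0.036 = 0.002745
  node-f: 0.49125 × 0.052 = 0.025545
  node-b: 0.25625 × 0.052 = 0.013325
  node-d: 0.17625 × 0.19 = 0.0334875
Sum = 0.0751025.
The ratio is 0.013325 / 0.025545 (the normalizer cancels) = 0.522.

0.522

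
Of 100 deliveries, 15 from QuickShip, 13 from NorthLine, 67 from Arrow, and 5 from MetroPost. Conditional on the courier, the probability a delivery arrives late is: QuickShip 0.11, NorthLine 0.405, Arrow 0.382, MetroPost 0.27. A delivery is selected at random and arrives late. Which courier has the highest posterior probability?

Arrow

Prior × likelihood for each hypothesis:
  QuickShip: 0.15 × 0.11 = 0.0165
  NorthLine: 0.13 × 0.405 = 0.05265
  Arrow: 0.67 × 0.382 = 0.25594
  MetroPost: 0.05 × 0.27 = 0.0135
Normalizing constant = 0.33859.
Largest term belongs to Arrow, so Arrow is most probable.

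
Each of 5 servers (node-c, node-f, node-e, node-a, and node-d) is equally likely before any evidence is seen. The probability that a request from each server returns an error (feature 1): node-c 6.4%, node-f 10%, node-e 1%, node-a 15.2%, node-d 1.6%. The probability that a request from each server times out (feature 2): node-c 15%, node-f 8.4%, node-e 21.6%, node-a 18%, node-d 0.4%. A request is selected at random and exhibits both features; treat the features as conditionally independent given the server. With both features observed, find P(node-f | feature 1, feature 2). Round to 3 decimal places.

With a uniform prior (1/5 each), posterior ∝ likelihood:
  node-c: 0.064 × 0.15 = 0.0096
  node-f: 0.1 × 0.084 = 0.0084
  node-e: 0.01 × 0.216 = 0.00216
  node-a: 0.152 × 0.18 = 0.02736
  node-d: 0.016 × 0.004 = 0.000064
Total = 0.047584.
P(node-f | evidence) = 0.0084 / 0.047584 ≈ 0.177.

0.177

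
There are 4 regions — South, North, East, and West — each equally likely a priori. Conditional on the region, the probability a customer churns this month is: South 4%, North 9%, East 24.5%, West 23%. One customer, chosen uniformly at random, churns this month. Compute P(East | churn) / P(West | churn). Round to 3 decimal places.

1.065

Since the prior is uniform, the posterior is proportional to the likelihood:
  South: 0.04
  North: 0.09
  East: 0.245
  West: 0.23
Sum = 0.605.
The ratio is 0.245 / 0.23 (the normalizer cancels) = 1.065.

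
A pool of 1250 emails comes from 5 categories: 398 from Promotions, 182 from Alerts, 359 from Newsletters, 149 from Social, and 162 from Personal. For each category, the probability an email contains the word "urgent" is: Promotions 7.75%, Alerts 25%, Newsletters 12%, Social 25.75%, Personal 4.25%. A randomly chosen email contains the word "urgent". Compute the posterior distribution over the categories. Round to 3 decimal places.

Prior × likelihood for each hypothesis:
  Promotions: 0.3184 × 0.0775 = 0.024676
  Alerts: 0.1456 × 0.25 = 0.0364
  Newsletters: 0.2872 × 0.12 = 0.034464
  Social: 0.1192 × 0.2575 = 0.030694
  Personal: 0.1296 × 0.0425 = 0.005508
Normalizing constant = 0.131742.
P(Promotions | urgent-flag) = 0.024676/0.131742 ≈ 0.187
P(Alerts | urgent-flag) = 0.0364/0.131742 ≈ 0.276
P(Newsletters | urgent-flag) = 0.034464/0.131742 ≈ 0.262
P(Social | urgent-flag) = 0.030694/0.131742 ≈ 0.233
P(Personal | urgent-flag) = 0.005508/0.131742 ≈ 0.042
(Check: 0.187+0.276+0.262+0.233+0.042 = 1.000.)

Promotions 0.187, Alerts 0.276, Newsletters 0.262, Social 0.233, Personal 0.042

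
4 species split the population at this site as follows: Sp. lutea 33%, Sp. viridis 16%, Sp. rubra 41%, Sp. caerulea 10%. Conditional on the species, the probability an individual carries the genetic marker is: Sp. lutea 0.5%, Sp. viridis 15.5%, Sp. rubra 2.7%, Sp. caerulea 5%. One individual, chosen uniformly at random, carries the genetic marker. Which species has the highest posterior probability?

Prior × likelihood for each hypothesis:
  Sp. lutea: 0.33 × 0.005 = 0.00165
  Sp. viridis: 0.16 × 0.155 = 0.0248
  Sp. rubra: 0.41 × 0.027 = 0.01107
  Sp. caerulea: 0.1 × 0.05 = 0.005
Normalizing constant = 0.04252.
Largest term belongs to Sp. viridis, so Sp. viridis is most probable.

Sp. viridis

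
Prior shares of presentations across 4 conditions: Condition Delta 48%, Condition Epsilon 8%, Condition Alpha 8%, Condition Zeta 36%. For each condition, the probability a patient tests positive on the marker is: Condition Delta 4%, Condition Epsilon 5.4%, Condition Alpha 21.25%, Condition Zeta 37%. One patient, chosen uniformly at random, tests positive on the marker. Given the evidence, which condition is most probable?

Condition Zeta

Unnormalized posteriors (prior × likelihood):
  Condition Delta: 0.48 × 0.04 = 0.0192
  Condition Epsilon: 0.08 × 0.054 = 0.00432
  Condition Alpha: 0.08 × 0.2125 = 0.017
  Condition Zeta: 0.36 × 0.37 = 0.1332
Sum = 0.17372.
Largest term belongs to Condition Zeta, so Condition Zeta is most probable.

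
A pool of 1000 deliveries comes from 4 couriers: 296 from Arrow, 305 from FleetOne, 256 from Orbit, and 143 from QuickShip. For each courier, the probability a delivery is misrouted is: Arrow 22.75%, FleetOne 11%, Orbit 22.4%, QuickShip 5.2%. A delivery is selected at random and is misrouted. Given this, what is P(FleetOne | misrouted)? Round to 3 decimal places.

Compute prior × likelihood for every hypothesis:
  Arrow: 0.296 × 0.2275 = 0.06734
  FleetOne: 0.305 × 0.11 = 0.03355
  Orbit: 0.256 × 0.224 = 0.057344
  QuickShip: 0.143 × 0.052 = 0.007436
Total = 0.16567.
P(FleetOne | evidence) = 0.03355 / 0.16567 ≈ 0.203.

0.203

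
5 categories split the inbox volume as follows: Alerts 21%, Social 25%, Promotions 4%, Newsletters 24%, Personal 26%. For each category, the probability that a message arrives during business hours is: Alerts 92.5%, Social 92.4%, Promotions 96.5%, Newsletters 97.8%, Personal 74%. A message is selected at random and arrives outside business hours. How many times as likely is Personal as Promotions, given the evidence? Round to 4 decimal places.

Taking complements, P(off-hours | each) = Alerts 0.075, Social 0.076, Promotions 0.035, Newsletters 0.022, Personal 0.26.
Prior × likelihood for each hypothesis:
  Alerts: 0.21 × 0.075 = 0.01575
  Social: 0.25 × 0.076 = 0.019
  Promotions: 0.04 × 0.035 = 0.0014
  Newsletters: 0.24 × 0.022 = 0.00528
  Personal: 0.26 × 0.26 = 0.0676
Normalizing constant = 0.10903.
The ratio is 0.0676 / 0.0014 (the normalizer cancels) = 48.2857.

48.2857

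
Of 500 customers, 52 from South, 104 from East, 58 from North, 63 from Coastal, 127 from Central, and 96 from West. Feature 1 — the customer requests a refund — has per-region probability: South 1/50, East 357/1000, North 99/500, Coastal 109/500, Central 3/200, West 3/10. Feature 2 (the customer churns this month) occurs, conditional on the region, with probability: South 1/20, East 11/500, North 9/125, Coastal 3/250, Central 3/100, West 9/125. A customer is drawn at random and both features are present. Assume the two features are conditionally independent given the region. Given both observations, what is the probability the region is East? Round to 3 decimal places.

Prior × likelihood for each hypothesis:
  South: 0.104 × 0.02 × 0.05 = 0.000104
  East: 0.208 × 0.357 × 0.022 = 0.001633632
  North: 0.116 × 0.198 × 0.072 = 0.001653696
  Coastal: 0.126 × 0.218 × 0.012 = 0.000329616
  Central: 0.254 × 0.015 × 0.03 = 0.0001143
  West: 0.192 × 0.3 × 0.072 = 0.0041472
Normalizing constant = 0.007982444.
P(East | evidence) = 0.001633632 / 0.007982444 ≈ 0.205.

0.205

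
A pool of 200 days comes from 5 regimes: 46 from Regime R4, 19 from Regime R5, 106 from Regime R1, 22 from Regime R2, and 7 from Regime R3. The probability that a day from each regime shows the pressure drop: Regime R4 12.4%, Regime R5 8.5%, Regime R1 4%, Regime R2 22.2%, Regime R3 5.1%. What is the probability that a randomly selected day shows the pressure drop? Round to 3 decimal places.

0.084

Unnormalized posteriors (prior × likelihood):
  Regime R4: 0.23 × 0.124 = 0.02852
  Regime R5: 0.095 × 0.085 = 0.008075
  Regime R1: 0.53 × 0.04 = 0.0212
  Regime R2: 0.11 × 0.222 = 0.02442
  Regime R3: 0.035 × 0.051 = 0.001785
P(drop) = 0.02852 + 0.008075 + 0.0212 + 0.02442 + 0.001785 = 0.084 → 0.084.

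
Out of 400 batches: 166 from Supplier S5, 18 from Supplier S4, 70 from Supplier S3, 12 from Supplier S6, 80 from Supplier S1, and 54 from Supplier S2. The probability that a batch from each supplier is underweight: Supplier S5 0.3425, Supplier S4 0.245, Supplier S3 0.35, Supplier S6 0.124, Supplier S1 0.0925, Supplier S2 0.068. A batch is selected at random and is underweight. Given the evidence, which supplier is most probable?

Unnormalized posteriors (prior × likelihood):
  Supplier S5: 0.415 × 0.3425 = 0.1421375
  Supplier S4: 0.045 × 0.245 = 0.011025
  Supplier S3: 0.175 × 0.35 = 0.06125
  Supplier S6: 0.03 × 0.124 = 0.00372
  Supplier S1: 0.2 × 0.0925 = 0.0185
  Supplier S2: 0.135 × 0.068 = 0.00918
Sum = 0.2458125.
Largest term belongs to Supplier S5, so Supplier S5 is most probable.

Supplier S5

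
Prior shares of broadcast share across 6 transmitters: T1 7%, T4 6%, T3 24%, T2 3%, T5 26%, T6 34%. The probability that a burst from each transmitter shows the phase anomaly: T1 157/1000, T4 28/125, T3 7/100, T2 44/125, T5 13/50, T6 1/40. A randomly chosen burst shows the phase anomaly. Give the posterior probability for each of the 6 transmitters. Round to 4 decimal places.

Compute prior × likelihood for every hypothesis:
  T1: 0.07 × 0.157 = 0.01099
  T4: 0.06 × 0.224 = 0.01344
  T3: 0.24 × 0.07 = 0.0168
  T2: 0.03 × 0.352 = 0.01056
  T5: 0.26 × 0.26 = 0.0676
  T6: 0.34 × 0.025 = 0.0085
Total = 0.12789.
P(T1 | anomaly) = 0.01099/0.12789 ≈ 0.0859
P(T4 | anomaly) = 0.01344/0.12789 ≈ 0.1051
P(T3 | anomaly) = 0.0168/0.12789 ≈ 0.1314
P(T2 | anomaly) = 0.01056/0.12789 ≈ 0.0826
P(T5 | anomaly) = 0.0676/0.12789 ≈ 0.5286
P(T6 | anomaly) = 0.0085/0.12789 ≈ 0.0665

T1 0.0859, T4 0.1051, T3 0.1314, T2 0.0826, T5 0.5286, T6 0.0665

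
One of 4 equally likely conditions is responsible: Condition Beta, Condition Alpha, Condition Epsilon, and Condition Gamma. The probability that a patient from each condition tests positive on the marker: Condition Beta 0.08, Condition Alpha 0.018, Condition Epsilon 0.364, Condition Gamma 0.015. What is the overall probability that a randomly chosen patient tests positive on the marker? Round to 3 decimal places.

Since the prior is uniform, the posterior is proportional to the likelihood:
  Condition Beta: 0.08
  Condition Alpha: 0.018
  Condition Epsilon: 0.364
  Condition Gamma: 0.015
P(marker-positive) = (1/4) × (0.08 + 0.018 + 0.364 + 0.015) = 0.477/4 ≈ 0.119.

0.119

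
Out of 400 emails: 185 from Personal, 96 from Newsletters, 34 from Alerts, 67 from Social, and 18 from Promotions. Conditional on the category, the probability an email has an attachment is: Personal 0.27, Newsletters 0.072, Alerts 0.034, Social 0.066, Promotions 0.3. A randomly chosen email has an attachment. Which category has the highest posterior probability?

Compute prior × likelihood for every hypothesis:
  Personal: 0.4625 × 0.27 = 0.124875
  Newsletters: 0.24 × 0.072 = 0.01728
  Alerts: 0.085 × 0.034 = 0.00289
  Social: 0.1675 × 0.066 = 0.011055
  Promotions: 0.045 × 0.3 = 0.0135
Total = 0.1696.
Largest term belongs to Personal, so Personal is most probable.

Personal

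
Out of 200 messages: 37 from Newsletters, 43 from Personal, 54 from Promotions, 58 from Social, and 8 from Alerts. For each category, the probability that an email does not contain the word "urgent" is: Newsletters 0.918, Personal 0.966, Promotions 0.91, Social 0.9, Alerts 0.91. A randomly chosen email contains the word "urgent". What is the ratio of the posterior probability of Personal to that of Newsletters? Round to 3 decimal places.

Taking complements, P(urgent-flag | each) = Newsletters 0.082, Personal 0.034, Promotions 0.09, Social 0.1, Alerts 0.09.
Prior × likelihood for each hypothesis:
  Newsletters: 0.185 × 0.082 = 0.01517
  Personal: 0.215 × 0.034 = 0.00731
  Promotions: 0.27 × 0.09 = 0.0243
  Social: 0.29 × 0.1 = 0.029
  Alerts: 0.04 × 0.09 = 0.0036
Normalizing constant = 0.07938.
The ratio is 0.00731 / 0.01517 (the normalizer cancels) = 0.482.

0.482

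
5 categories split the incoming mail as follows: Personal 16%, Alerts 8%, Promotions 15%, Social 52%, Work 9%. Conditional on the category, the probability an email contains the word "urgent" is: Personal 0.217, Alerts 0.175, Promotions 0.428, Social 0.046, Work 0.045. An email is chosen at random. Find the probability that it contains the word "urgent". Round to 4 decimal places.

Compute prior × likelihood for every hypothesis:
  Personal: 0.16 × 0.217 = 0.03472
  Alerts: 0.08 × 0.175 = 0.014
  Promotions: 0.15 × 0.428 = 0.0642
  Social: 0.52 × 0.046 = 0.02392
  Work: 0.09 × 0.045 = 0.00405
P(urgent-flag) = 0.03472 + 0.014 + 0.0642 + 0.02392 + 0.00405 = 0.14089 → 0.1409.

0.1409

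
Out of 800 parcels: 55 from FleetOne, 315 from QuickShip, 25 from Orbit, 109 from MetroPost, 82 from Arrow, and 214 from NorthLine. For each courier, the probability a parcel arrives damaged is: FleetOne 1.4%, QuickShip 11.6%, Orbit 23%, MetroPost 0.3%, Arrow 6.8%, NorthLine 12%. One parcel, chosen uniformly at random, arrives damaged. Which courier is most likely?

QuickShip

By Bayes' rule, posterior ∝ prior × likelihood:
  FleetOne: 0.06875 × 0.014 = 0.0009625
  QuickShip: 0.39375 × 0.116 = 0.045675
  Orbit: 0.03125 × 0.23 = 0.0071875
  MetroPost: 0.13625 × 0.003 = 0.00040875
  Arrow: 0.1025 × 0.068 = 0.00697
  NorthLine: 0.2675 × 0.12 = 0.0321
Sum = 0.09330375.
Largest term belongs to QuickShip, so QuickShip is most probable.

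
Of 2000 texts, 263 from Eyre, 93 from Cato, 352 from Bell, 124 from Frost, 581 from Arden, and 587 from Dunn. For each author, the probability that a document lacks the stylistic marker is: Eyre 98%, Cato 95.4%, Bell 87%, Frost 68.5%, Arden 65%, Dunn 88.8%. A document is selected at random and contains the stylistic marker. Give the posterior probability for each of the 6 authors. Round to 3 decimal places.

Taking complements, P(marker | each) = Eyre 0.02, Cato 0.046, Bell 0.13, Frost 0.315, Arden 0.35, Dunn 0.112.
By Bayes' rule, posterior ∝ prior × likelihood:
  Eyre: 0.1315 × 0.02 = 0.00263
  Cato: 0.0465 × 0.046 = 0.002139
  Bell: 0.176 × 0.13 = 0.02288
  Frost: 0.062 × 0.315 = 0.01953
  Arden: 0.2905 × 0.35 = 0.101675
  Dunn: 0.2935 × 0.112 = 0.032872
Total = 0.181726.
P(Eyre | marker) = 0.00263/0.181726 ≈ 0.014
P(Cato | marker) = 0.002139/0.181726 ≈ 0.012
P(Bell | marker) = 0.02288/0.181726 ≈ 0.126
P(Frost | marker) = 0.01953/0.181726 ≈ 0.107
P(Arden | marker) = 0.101675/0.181726 ≈ 0.559
P(Dunn | marker) = 0.032872/0.181726 ≈ 0.181
(Check: 0.014+0.012+0.126+0.107+0.559+0.181 = 0.999.)

Eyre 0.014, Cato 0.012, Bell 0.126, Frost 0.107, Arden 0.559, Dunn 0.181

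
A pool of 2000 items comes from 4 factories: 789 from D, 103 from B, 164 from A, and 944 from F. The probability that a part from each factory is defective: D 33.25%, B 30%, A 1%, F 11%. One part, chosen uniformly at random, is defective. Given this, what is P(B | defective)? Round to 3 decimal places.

0.077

Unnormalized posteriors (prior × likelihood):
  D: 0.3945 × 0.3325 = 0.13117125
  B: 0.0515 × 0.3 = 0.01545
  A: 0.082 × 0.01 = 0.00082
  F: 0.472 × 0.11 = 0.05192
Sum = 0.19936125.
P(B | evidence) = 0.01545 / 0.19936125 ≈ 0.077.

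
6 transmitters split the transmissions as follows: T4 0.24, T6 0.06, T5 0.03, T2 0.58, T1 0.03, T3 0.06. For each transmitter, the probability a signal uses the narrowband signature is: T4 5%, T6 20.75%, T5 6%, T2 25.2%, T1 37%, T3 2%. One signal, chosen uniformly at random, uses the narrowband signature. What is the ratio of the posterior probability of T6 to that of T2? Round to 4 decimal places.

Compute prior × likelihood for every hypothesis:
  T4: 0.24 × 0.05 = 0.012
  T6: 0.06 × 0.2075 = 0.01245
  T5: 0.03 × 0.06 = 0.0018
  T2: 0.58 × 0.252 = 0.14616
  T1: 0.03 × 0.37 = 0.0111
  T3: 0.06 × 0.02 = 0.0012
Total = 0.18471.
The ratio is 0.01245 / 0.14616 (the normalizer cancels) = 0.0852.

0.0852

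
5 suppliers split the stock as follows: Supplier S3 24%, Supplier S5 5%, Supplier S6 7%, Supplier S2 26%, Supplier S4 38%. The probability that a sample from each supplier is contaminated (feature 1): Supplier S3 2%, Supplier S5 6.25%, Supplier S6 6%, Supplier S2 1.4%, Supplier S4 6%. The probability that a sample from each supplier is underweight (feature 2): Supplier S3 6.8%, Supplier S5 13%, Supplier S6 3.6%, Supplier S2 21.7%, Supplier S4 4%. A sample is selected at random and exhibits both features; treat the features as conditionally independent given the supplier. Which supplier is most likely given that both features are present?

Unnormalized posteriors (prior × likelihood):
  Supplier S3: 0.24 × 0.02 × 0.068 = 0.0003264
  Supplier S5: 0.05 × 0.0625 × 0.13 = 0.00040625
  Supplier S6: 0.07 × 0.06 × 0.036 = 0.0001512
  Supplier S2: 0.26 × 0.014 × 0.217 = 0.00078988
  Supplier S4: 0.38 × 0.06 × 0.04 = 0.000912
Normalizing constant = 0.00258573.
Largest term belongs to Supplier S4, so Supplier S4 is most probable.

Supplier S4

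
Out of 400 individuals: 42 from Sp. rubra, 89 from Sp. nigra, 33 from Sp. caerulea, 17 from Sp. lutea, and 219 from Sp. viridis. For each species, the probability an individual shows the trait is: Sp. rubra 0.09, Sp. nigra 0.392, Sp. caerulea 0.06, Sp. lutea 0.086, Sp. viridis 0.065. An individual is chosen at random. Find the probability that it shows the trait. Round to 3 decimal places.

0.141

By Bayes' rule, posterior ∝ prior × likelihood:
  Sp. rubra: 0.105 × 0.09 = 0.00945
  Sp. nigra: 0.2225 × 0.392 = 0.08722
  Sp. caerulea: 0.0825 × 0.06 = 0.00495
  Sp. lutea: 0.0425 × 0.086 = 0.003655
  Sp. viridis: 0.5475 × 0.065 = 0.0355875
P(trait) = 0.00945 + 0.08722 + 0.00495 + 0.003655 + 0.0355875 = 0.1408625 → 0.141.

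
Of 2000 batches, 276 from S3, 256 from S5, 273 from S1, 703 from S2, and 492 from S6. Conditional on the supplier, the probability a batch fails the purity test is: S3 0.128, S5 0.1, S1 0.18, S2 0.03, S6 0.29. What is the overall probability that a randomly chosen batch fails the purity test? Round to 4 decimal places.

Unnormalized posteriors (prior × likelihood):
  S3: 0.138 × 0.128 = 0.017664
  S5: 0.128 × 0.1 = 0.0128
  S1: 0.1365 × 0.18 = 0.02457
  S2: 0.3515 × 0.03 = 0.010545
  S6: 0.246 × 0.29 = 0.07134
P(off-spec) = 0.017664 + 0.0128 + 0.02457 + 0.010545 + 0.07134 = 0.136919 → 0.1369.

0.1369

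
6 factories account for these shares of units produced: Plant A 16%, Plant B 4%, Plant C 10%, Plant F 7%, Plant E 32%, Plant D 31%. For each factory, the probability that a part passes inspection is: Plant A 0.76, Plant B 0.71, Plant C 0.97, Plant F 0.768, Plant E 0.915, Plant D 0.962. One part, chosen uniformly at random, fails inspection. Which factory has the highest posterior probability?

Taking complements, P(nonconforming | each) = Plant A 0.24, Plant B 0.29, Plant C 0.03, Plant F 0.232, Plant E 0.085, Plant D 0.038.
Compute prior × likelihood for every hypothesis:
  Plant A: 0.16 × 0.24 = 0.0384
  Plant B: 0.04 × 0.29 = 0.0116
  Plant C: 0.1 × 0.03 = 0.003
  Plant F: 0.07 × 0.232 = 0.01624
  Plant E: 0.32 × 0.085 = 0.0272
  Plant D: 0.31 × 0.038 = 0.01178
Sum = 0.10822.
Largest term belongs to Plant A, so Plant A is most probable.

Plant A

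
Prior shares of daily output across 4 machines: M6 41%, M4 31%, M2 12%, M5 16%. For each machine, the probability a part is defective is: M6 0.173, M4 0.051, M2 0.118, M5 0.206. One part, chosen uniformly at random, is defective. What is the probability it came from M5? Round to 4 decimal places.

0.2462

Unnormalized posteriors (prior × likelihood):
  M6: 0.41 × 0.173 = 0.07093
  M4: 0.31 × 0.051 = 0.01581
  M2: 0.12 × 0.118 = 0.01416
  M5: 0.16 × 0.206 = 0.03296
Sum = 0.13386.
P(M5 | evidence) = 0.03296 / 0.13386 ≈ 0.2462.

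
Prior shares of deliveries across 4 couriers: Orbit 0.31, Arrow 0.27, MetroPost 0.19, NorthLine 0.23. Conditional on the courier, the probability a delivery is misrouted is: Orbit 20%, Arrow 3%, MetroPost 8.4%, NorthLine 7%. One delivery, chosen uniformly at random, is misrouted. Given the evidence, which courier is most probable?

Orbit

Compute prior × likelihood for every hypothesis:
  Orbit: 0.31 × 0.2 = 0.062
  Arrow: 0.27 × 0.03 = 0.0081
  MetroPost: 0.19 × 0.084 = 0.01596
  NorthLine: 0.23 × 0.07 = 0.0161
Total = 0.10216.
Largest term belongs to Orbit, so Orbit is most probable.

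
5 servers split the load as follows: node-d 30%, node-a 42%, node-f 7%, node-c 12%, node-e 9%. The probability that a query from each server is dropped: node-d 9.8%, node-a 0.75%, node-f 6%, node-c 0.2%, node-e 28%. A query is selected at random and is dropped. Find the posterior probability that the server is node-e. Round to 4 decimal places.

Unnormalized posteriors (prior × likelihood):
  node-d: 0.3 × 0.098 = 0.0294
  node-a: 0.42 × 0.0075 = 0.00315
  node-f: 0.07 × 0.06 = 0.0042
  node-c: 0.12 × 0.002 = 0.00024
  node-e: 0.09 × 0.28 = 0.0252
Normalizing constant = 0.06219.
P(node-e | evidence) = 0.0252 / 0.06219 ≈ 0.4052.

0.4052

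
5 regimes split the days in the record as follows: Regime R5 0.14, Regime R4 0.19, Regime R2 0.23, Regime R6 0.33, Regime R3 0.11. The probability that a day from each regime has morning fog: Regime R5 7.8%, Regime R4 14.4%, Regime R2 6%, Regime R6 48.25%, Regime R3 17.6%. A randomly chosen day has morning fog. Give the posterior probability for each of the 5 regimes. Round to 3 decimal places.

Regime R5 0.047, Regime R4 0.119, Regime R2 0.060, Regime R6 0.690, Regime R3 0.084

By Bayes' rule, posterior ∝ prior × likelihood:
  Regime R5: 0.14 × 0.078 = 0.01092
  Regime R4: 0.19 × 0.144 = 0.02736
  Regime R2: 0.23 × 0.06 = 0.0138
  Regime R6: 0.33 × 0.4825 = 0.159225
  Regime R3: 0.11 × 0.176 = 0.01936
Normalizing constant = 0.230665.
P(Regime R5 | fog) = 0.01092/0.230665 ≈ 0.047
P(Regime R4 | fog) = 0.02736/0.230665 ≈ 0.119
P(Regime R2 | fog) = 0.0138/0.230665 ≈ 0.060
P(Regime R6 | fog) = 0.159225/0.230665 ≈ 0.690
P(Regime R3 | fog) = 0.01936/0.230665 ≈ 0.084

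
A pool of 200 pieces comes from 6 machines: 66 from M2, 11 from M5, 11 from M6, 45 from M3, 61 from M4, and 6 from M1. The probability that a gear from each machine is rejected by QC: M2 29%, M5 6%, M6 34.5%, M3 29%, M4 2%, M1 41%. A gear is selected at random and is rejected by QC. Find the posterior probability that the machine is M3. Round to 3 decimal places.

Prior × likelihood for each hypothesis:
  M2: 0.33 × 0.29 = 0.0957
  M5: 0.055 × 0.06 = 0.0033
  M6: 0.055 × 0.345 = 0.018975
  M3: 0.225 × 0.29 = 0.06525
  M4: 0.305 × 0.02 = 0.0061
  M1: 0.03 × 0.41 = 0.0123
Normalizing constant = 0.201625.
P(M3 | evidence) = 0.06525 / 0.201625 ≈ 0.324.

0.324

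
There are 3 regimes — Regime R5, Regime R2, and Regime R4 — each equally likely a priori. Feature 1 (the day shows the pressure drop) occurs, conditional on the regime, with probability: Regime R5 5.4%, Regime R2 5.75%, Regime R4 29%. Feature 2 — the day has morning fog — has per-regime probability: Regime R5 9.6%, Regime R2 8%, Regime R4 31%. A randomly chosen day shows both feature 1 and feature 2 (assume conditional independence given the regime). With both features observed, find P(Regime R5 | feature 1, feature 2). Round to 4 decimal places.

Since the prior is uniform, the posterior is proportional to the likelihood:
  Regime R5: 0.054 × 0.096 = 0.005184
  Regime R2: 0.0575 × 0.08 = 0.0046
  Regime R4: 0.29 × 0.31 = 0.0899
Sum = 0.099684.
P(Regime R5 | evidence) = 0.005184 / 0.099684 ≈ 0.0520.

0.0520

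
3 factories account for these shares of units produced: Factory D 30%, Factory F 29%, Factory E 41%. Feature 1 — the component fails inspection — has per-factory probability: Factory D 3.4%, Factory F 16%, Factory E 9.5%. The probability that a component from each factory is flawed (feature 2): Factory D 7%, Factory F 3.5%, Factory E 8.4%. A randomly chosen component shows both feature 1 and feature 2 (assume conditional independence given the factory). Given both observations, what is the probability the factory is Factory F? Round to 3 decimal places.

0.289

Unnormalized posteriors (prior × likelihood):
  Factory D: 0.3 × 0.034 × 0.07 = 0.000714
  Factory F: 0.29 × 0.16 × 0.035 = 0.001624
  Factory E: 0.41 × 0.095 × 0.084 = 0.0032718
Normalizing constant = 0.0056098.
P(Factory F | evidence) = 0.001624 / 0.0056098 ≈ 0.289.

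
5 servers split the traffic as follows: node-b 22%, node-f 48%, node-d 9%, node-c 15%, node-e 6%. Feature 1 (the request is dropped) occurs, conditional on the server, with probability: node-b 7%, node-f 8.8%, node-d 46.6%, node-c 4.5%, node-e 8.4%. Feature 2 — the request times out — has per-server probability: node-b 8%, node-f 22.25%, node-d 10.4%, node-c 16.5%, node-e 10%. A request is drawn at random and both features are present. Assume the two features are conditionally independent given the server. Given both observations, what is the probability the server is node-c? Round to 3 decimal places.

0.067

Prior × likelihood for each hypothesis:
  node-b: 0.22 × 0.07 × 0.08 = 0.001232
  node-f: 0.48 × 0.088 × 0.2225 = 0.0093984
  node-d: 0.09 × 0.466 × 0.104 = 0.00436176
  node-c: 0.15 × 0.045 × 0.165 = 0.00111375
  node-e: 0.06 × 0.084 × 0.1 = 0.000504
Sum = 0.01660991.
P(node-c | evidence) = 0.00111375 / 0.01660991 ≈ 0.067.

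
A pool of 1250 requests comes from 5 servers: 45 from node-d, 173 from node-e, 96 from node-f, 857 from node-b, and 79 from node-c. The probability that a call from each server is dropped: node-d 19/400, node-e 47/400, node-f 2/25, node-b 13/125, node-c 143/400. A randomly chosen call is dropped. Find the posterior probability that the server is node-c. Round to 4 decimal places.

0.1915

Compute prior × likelihood for every hypothesis:
  node-d: 0.036 × 0.0475 = 0.00171
  node-e: 0.1384 × 0.1175 = 0.016262
  node-f: 0.0768 × 0.08 = 0.006144
  node-b: 0.6856 × 0.104 = 0.0713024
  node-c: 0.0632 × 0.3575 = 0.022594
Normalizing constant = 0.1180124.
P(node-c | evidence) = 0.022594 / 0.1180124 ≈ 0.1915.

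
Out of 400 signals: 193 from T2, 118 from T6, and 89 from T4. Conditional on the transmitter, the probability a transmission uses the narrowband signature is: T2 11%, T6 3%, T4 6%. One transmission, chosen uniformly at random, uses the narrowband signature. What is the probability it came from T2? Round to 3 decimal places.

Prior × likelihood for each hypothesis:
  T2: 0.4825 × 0.11 = 0.053075
  T6: 0.295 × 0.03 = 0.00885
  T4: 0.2225 × 0.06 = 0.01335
Total = 0.075275.
P(T2 | evidence) = 0.053075 / 0.075275 ≈ 0.705.

0.705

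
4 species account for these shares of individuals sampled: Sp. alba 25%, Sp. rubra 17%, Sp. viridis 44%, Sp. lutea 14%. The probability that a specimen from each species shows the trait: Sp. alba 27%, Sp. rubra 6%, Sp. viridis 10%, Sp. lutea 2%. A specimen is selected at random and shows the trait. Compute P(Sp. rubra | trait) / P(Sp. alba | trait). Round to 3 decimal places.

Prior × likelihood for each hypothesis:
  Sp. alba: 0.25 × 0.27 = 0.0675
  Sp. rubra: 0.17 × 0.06 = 0.0102
  Sp. viridis: 0.44 × 0.1 = 0.044
  Sp. lutea: 0.14 × 0.02 = 0.0028
Normalizing constant = 0.1245.
The ratio is 0.0102 / 0.0675 (the normalizer cancels) = 0.151.

0.151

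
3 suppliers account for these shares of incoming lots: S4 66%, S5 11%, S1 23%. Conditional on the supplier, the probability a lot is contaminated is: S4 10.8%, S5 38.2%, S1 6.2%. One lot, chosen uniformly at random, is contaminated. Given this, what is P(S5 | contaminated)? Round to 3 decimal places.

Prior × likelihood for each hypothesis:
  S4: 0.66 × 0.108 = 0.07128
  S5: 0.11 × 0.382 = 0.04202
  S1: 0.23 × 0.062 = 0.01426
Sum = 0.12756.
P(S5 | evidence) = 0.04202 / 0.12756 ≈ 0.329.

0.329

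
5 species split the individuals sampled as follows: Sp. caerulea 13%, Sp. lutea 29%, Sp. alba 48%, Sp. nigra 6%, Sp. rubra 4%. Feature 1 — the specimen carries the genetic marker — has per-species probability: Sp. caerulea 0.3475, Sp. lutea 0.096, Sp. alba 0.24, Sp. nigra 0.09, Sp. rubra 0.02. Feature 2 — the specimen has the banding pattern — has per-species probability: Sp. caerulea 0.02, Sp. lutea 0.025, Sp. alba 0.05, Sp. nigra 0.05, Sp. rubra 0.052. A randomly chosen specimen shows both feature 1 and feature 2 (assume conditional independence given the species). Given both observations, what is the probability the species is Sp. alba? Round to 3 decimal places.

Prior × likelihood for each hypothesis:
  Sp. caerulea: 0.13 × 0.3475 × 0.02 = 0.0009035
  Sp. lutea: 0.29 × 0.096 × 0.025 = 0.000696
  Sp. alba: 0.48 × 0.24 × 0.05 = 0.00576
  Sp. nigra: 0.06 × 0.09 × 0.05 = 0.00027
  Sp. rubra: 0.04 × 0.02 × 0.052 = 0.0000416
Normalizing constant = 0.0076711.
P(Sp. alba | evidence) = 0.00576 / 0.0076711 ≈ 0.751.

0.751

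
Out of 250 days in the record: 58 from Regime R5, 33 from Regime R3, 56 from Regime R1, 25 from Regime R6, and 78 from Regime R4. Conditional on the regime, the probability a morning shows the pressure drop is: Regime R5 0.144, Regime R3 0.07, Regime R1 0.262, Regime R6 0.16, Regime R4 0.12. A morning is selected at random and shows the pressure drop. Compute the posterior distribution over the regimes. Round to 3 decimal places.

Regime R5 0.216, Regime R3 0.060, Regime R1 0.379, Regime R6 0.103, Regime R4 0.242

Unnormalized posteriors (prior × likelihood):
  Regime R5: 0.232 × 0.144 = 0.033408
  Regime R3: 0.132 × 0.07 = 0.00924
  Regime R1: 0.224 × 0.262 = 0.058688
  Regime R6: 0.1 × 0.16 = 0.016
  Regime R4: 0.312 × 0.12 = 0.03744
Total = 0.154776.
P(Regime R5 | drop) = 0.033408/0.154776 ≈ 0.216
P(Regime R3 | drop) = 0.00924/0.154776 ≈ 0.060
P(Regime R1 | drop) = 0.058688/0.154776 ≈ 0.379
P(Regime R6 | drop) = 0.016/0.154776 ≈ 0.103
P(Regime R4 | drop) = 0.03744/0.154776 ≈ 0.242
(Check: 0.216+0.060+0.379+0.103+0.242 = 1.000.)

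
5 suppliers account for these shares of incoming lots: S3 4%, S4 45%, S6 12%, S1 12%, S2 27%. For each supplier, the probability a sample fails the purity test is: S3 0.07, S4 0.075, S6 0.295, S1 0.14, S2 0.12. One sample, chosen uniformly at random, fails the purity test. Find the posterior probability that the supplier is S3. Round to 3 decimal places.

By Bayes' rule, posterior ∝ prior × likelihood:
  S3: 0.04 × 0.07 = 0.0028
  S4: 0.45 × 0.075 = 0.03375
  S6: 0.12 × 0.295 = 0.0354
  S1: 0.12 × 0.14 = 0.0168
  S2: 0.27 × 0.12 = 0.0324
Normalizing constant = 0.12115.
P(S3 | evidence) = 0.0028 / 0.12115 ≈ 0.023.

0.023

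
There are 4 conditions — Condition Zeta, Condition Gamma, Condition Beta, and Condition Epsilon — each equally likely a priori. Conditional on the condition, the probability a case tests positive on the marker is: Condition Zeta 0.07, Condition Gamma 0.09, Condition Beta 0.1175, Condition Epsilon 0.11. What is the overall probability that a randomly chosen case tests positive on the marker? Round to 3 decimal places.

0.097

With a uniform prior (1/4 each), posterior ∝ likelihood:
  Condition Zeta: 0.07
  Condition Gamma: 0.09
  Condition Beta: 0.1175
  Condition Epsilon: 0.11
P(marker-positive) = (1/4) × (0.07 + 0.09 + 0.1175 + 0.11) = 0.3875/4 ≈ 0.097.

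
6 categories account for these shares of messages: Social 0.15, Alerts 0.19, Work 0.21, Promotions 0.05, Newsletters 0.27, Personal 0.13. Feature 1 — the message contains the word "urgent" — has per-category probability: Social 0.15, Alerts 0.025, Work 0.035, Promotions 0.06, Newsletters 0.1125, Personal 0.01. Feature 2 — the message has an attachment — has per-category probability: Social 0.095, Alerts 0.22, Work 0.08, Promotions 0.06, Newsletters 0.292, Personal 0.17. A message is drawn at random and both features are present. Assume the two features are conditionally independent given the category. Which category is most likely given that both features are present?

Compute prior × likelihood for every hypothesis:
  Social: 0.15 × 0.15 × 0.095 = 0.0021375
  Alerts: 0.19 × 0.025 × 0.22 = 0.001045
  Work: 0.21 × 0.035 × 0.08 = 0.000588
  Promotions: 0.05 × 0.06 × 0.06 = 0.00018
  Newsletters: 0.27 × 0.1125 × 0.292 = 0.0088695
  Personal: 0.13 × 0.01 × 0.17 = 0.000221
Total = 0.013041.
Largest term belongs to Newsletters, so Newsletters is most probable.

Newsletters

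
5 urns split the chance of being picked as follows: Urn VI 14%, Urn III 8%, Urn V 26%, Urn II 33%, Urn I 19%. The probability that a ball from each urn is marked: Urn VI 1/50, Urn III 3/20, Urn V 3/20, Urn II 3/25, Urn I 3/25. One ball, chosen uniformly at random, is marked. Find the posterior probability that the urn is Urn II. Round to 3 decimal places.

Unnormalized posteriors (prior × likelihood):
  Urn VI: 0.14 × 0.02 = 0.0028
  Urn III: 0.08 × 0.15 = 0.012
  Urn V: 0.26 × 0.15 = 0.039
  Urn II: 0.33 × 0.12 = 0.0396
  Urn I: 0.19 × 0.12 = 0.0228
Sum = 0.1162.
P(Urn II | evidence) = 0.0396 / 0.1162 ≈ 0.341.

0.341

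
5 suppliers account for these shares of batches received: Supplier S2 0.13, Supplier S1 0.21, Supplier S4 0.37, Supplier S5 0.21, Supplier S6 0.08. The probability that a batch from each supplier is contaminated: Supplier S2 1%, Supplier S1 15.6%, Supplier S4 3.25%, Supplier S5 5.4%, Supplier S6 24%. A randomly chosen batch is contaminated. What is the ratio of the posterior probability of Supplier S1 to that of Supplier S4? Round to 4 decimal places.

2.7243

Prior × likelihood for each hypothesis:
  Supplier S2: 0.13 × 0.01 = 0.0013
  Supplier S1: 0.21 × 0.156 = 0.03276
  Supplier S4: 0.37 × 0.0325 = 0.012025
  Supplier S5: 0.21 × 0.054 = 0.01134
  Supplier S6: 0.08 × 0.24 = 0.0192
Sum = 0.076625.
The ratio is 0.03276 / 0.012025 (the normalizer cancels) = 2.7243.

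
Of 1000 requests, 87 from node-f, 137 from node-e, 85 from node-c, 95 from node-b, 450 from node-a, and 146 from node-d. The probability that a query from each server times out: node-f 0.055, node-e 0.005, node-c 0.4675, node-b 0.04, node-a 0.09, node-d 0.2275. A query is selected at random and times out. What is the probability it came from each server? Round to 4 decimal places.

node-f 0.0390, node-e 0.0056, node-c 0.3238, node-b 0.0310, node-a 0.3300, node-d 0.2707

By Bayes' rule, posterior ∝ prior × likelihood:
  node-f: 0.087 × 0.055 = 0.004785
  node-e: 0.137 × 0.005 = 0.000685
  node-c: 0.085 × 0.4675 = 0.0397375
  node-b: 0.095 × 0.04 = 0.0038
  node-a: 0.45 × 0.09 = 0.0405
  node-d: 0.146 × 0.2275 = 0.033215
Total = 0.1227225.
P(node-f | timeout) = 0.004785/0.1227225 ≈ 0.0390
P(node-e | timeout) = 0.000685/0.1227225 ≈ 0.0056
P(node-c | timeout) = 0.0397375/0.1227225 ≈ 0.3238
P(node-b | timeout) = 0.0038/0.1227225 ≈ 0.0310
P(node-a | timeout) = 0.0405/0.1227225 ≈ 0.3300
P(node-d | timeout) = 0.033215/0.1227225 ≈ 0.2707
(Check: 0.0390+0.0056+0.3238+0.0310+0.3300+0.2707 = 1.0001.)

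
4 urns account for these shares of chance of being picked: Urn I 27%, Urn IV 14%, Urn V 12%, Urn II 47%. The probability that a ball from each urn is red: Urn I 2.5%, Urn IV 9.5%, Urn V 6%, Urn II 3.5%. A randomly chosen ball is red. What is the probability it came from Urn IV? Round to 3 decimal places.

Prior × likelihood for each hypothesis:
  Urn I: 0.27 × 0.025 = 0.00675
  Urn IV: 0.14 × 0.095 = 0.0133
  Urn V: 0.12 × 0.06 = 0.0072
  Urn II: 0.47 × 0.035 = 0.01645
Total = 0.0437.
P(Urn IV | evidence) = 0.0133 / 0.0437 ≈ 0.304.

0.304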